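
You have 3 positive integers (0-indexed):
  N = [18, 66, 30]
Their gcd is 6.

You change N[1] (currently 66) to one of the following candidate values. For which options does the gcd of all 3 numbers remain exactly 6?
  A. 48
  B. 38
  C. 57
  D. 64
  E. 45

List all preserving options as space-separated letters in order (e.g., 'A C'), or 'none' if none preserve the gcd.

Answer: A

Derivation:
Old gcd = 6; gcd of others (without N[1]) = 6
New gcd for candidate v: gcd(6, v). Preserves old gcd iff gcd(6, v) = 6.
  Option A: v=48, gcd(6,48)=6 -> preserves
  Option B: v=38, gcd(6,38)=2 -> changes
  Option C: v=57, gcd(6,57)=3 -> changes
  Option D: v=64, gcd(6,64)=2 -> changes
  Option E: v=45, gcd(6,45)=3 -> changes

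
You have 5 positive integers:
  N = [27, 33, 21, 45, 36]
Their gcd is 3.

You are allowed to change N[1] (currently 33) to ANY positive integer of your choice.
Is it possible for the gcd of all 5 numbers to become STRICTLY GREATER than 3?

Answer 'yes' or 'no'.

Current gcd = 3
gcd of all OTHER numbers (without N[1]=33): gcd([27, 21, 45, 36]) = 3
The new gcd after any change is gcd(3, new_value).
This can be at most 3.
Since 3 = old gcd 3, the gcd can only stay the same or decrease.

Answer: no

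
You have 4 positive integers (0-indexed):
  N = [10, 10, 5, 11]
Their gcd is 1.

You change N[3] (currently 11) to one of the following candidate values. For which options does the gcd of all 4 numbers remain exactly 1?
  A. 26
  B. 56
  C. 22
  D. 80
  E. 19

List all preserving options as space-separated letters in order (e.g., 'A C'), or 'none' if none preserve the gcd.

Answer: A B C E

Derivation:
Old gcd = 1; gcd of others (without N[3]) = 5
New gcd for candidate v: gcd(5, v). Preserves old gcd iff gcd(5, v) = 1.
  Option A: v=26, gcd(5,26)=1 -> preserves
  Option B: v=56, gcd(5,56)=1 -> preserves
  Option C: v=22, gcd(5,22)=1 -> preserves
  Option D: v=80, gcd(5,80)=5 -> changes
  Option E: v=19, gcd(5,19)=1 -> preserves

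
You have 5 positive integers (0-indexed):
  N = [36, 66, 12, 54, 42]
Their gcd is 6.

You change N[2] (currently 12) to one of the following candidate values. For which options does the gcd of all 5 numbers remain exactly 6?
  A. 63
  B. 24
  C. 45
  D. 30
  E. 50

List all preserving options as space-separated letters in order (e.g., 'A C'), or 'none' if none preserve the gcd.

Old gcd = 6; gcd of others (without N[2]) = 6
New gcd for candidate v: gcd(6, v). Preserves old gcd iff gcd(6, v) = 6.
  Option A: v=63, gcd(6,63)=3 -> changes
  Option B: v=24, gcd(6,24)=6 -> preserves
  Option C: v=45, gcd(6,45)=3 -> changes
  Option D: v=30, gcd(6,30)=6 -> preserves
  Option E: v=50, gcd(6,50)=2 -> changes

Answer: B D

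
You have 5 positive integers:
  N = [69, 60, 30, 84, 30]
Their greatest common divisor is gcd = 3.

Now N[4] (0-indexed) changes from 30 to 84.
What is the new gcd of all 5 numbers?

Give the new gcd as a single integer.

Numbers: [69, 60, 30, 84, 30], gcd = 3
Change: index 4, 30 -> 84
gcd of the OTHER numbers (without index 4): gcd([69, 60, 30, 84]) = 3
New gcd = gcd(g_others, new_val) = gcd(3, 84) = 3

Answer: 3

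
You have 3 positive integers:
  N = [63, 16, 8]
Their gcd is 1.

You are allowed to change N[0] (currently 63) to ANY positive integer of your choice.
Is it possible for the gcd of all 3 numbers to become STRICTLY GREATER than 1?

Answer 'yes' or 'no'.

Current gcd = 1
gcd of all OTHER numbers (without N[0]=63): gcd([16, 8]) = 8
The new gcd after any change is gcd(8, new_value).
This can be at most 8.
Since 8 > old gcd 1, the gcd CAN increase (e.g., set N[0] = 8).

Answer: yes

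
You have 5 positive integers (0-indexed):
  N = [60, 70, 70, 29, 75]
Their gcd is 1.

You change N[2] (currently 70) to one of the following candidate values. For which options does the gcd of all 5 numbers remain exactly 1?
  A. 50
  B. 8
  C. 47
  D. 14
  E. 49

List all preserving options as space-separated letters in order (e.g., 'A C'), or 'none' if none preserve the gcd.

Answer: A B C D E

Derivation:
Old gcd = 1; gcd of others (without N[2]) = 1
New gcd for candidate v: gcd(1, v). Preserves old gcd iff gcd(1, v) = 1.
  Option A: v=50, gcd(1,50)=1 -> preserves
  Option B: v=8, gcd(1,8)=1 -> preserves
  Option C: v=47, gcd(1,47)=1 -> preserves
  Option D: v=14, gcd(1,14)=1 -> preserves
  Option E: v=49, gcd(1,49)=1 -> preserves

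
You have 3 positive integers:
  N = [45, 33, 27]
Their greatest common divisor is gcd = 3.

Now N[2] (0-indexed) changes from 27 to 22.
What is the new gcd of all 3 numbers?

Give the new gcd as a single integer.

Numbers: [45, 33, 27], gcd = 3
Change: index 2, 27 -> 22
gcd of the OTHER numbers (without index 2): gcd([45, 33]) = 3
New gcd = gcd(g_others, new_val) = gcd(3, 22) = 1

Answer: 1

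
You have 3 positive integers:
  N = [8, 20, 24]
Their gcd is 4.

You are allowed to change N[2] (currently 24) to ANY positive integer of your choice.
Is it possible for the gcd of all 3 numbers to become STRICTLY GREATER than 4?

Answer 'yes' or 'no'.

Current gcd = 4
gcd of all OTHER numbers (without N[2]=24): gcd([8, 20]) = 4
The new gcd after any change is gcd(4, new_value).
This can be at most 4.
Since 4 = old gcd 4, the gcd can only stay the same or decrease.

Answer: no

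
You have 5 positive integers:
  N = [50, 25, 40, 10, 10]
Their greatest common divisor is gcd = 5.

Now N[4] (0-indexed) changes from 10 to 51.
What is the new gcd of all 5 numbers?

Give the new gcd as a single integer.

Answer: 1

Derivation:
Numbers: [50, 25, 40, 10, 10], gcd = 5
Change: index 4, 10 -> 51
gcd of the OTHER numbers (without index 4): gcd([50, 25, 40, 10]) = 5
New gcd = gcd(g_others, new_val) = gcd(5, 51) = 1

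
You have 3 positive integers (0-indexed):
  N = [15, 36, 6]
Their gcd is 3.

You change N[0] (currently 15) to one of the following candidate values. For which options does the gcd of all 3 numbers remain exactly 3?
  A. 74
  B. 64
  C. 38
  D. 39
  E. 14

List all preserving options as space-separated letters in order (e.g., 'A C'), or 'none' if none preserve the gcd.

Answer: D

Derivation:
Old gcd = 3; gcd of others (without N[0]) = 6
New gcd for candidate v: gcd(6, v). Preserves old gcd iff gcd(6, v) = 3.
  Option A: v=74, gcd(6,74)=2 -> changes
  Option B: v=64, gcd(6,64)=2 -> changes
  Option C: v=38, gcd(6,38)=2 -> changes
  Option D: v=39, gcd(6,39)=3 -> preserves
  Option E: v=14, gcd(6,14)=2 -> changes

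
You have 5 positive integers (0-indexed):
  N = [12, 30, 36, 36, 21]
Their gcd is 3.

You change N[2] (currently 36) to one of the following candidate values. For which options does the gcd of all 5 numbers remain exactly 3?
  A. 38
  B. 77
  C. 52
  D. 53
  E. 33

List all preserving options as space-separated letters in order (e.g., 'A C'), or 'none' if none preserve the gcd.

Old gcd = 3; gcd of others (without N[2]) = 3
New gcd for candidate v: gcd(3, v). Preserves old gcd iff gcd(3, v) = 3.
  Option A: v=38, gcd(3,38)=1 -> changes
  Option B: v=77, gcd(3,77)=1 -> changes
  Option C: v=52, gcd(3,52)=1 -> changes
  Option D: v=53, gcd(3,53)=1 -> changes
  Option E: v=33, gcd(3,33)=3 -> preserves

Answer: E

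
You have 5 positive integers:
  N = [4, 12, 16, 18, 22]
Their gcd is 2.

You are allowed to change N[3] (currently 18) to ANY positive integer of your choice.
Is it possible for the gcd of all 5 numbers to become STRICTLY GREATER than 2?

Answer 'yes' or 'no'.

Answer: no

Derivation:
Current gcd = 2
gcd of all OTHER numbers (without N[3]=18): gcd([4, 12, 16, 22]) = 2
The new gcd after any change is gcd(2, new_value).
This can be at most 2.
Since 2 = old gcd 2, the gcd can only stay the same or decrease.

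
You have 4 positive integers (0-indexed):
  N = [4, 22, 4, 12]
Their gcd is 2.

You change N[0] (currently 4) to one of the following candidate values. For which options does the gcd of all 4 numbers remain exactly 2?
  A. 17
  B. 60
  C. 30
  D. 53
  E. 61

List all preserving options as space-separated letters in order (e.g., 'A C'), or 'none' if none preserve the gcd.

Old gcd = 2; gcd of others (without N[0]) = 2
New gcd for candidate v: gcd(2, v). Preserves old gcd iff gcd(2, v) = 2.
  Option A: v=17, gcd(2,17)=1 -> changes
  Option B: v=60, gcd(2,60)=2 -> preserves
  Option C: v=30, gcd(2,30)=2 -> preserves
  Option D: v=53, gcd(2,53)=1 -> changes
  Option E: v=61, gcd(2,61)=1 -> changes

Answer: B C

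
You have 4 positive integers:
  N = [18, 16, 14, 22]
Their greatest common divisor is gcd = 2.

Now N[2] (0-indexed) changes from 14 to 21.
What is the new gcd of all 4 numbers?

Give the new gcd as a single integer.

Numbers: [18, 16, 14, 22], gcd = 2
Change: index 2, 14 -> 21
gcd of the OTHER numbers (without index 2): gcd([18, 16, 22]) = 2
New gcd = gcd(g_others, new_val) = gcd(2, 21) = 1

Answer: 1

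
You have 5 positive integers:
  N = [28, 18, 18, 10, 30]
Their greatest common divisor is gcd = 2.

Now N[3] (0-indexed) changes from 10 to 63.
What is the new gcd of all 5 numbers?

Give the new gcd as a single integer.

Answer: 1

Derivation:
Numbers: [28, 18, 18, 10, 30], gcd = 2
Change: index 3, 10 -> 63
gcd of the OTHER numbers (without index 3): gcd([28, 18, 18, 30]) = 2
New gcd = gcd(g_others, new_val) = gcd(2, 63) = 1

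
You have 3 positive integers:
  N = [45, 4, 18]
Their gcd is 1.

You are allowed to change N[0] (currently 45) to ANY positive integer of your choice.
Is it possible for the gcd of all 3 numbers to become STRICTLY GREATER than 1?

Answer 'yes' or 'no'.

Current gcd = 1
gcd of all OTHER numbers (without N[0]=45): gcd([4, 18]) = 2
The new gcd after any change is gcd(2, new_value).
This can be at most 2.
Since 2 > old gcd 1, the gcd CAN increase (e.g., set N[0] = 2).

Answer: yes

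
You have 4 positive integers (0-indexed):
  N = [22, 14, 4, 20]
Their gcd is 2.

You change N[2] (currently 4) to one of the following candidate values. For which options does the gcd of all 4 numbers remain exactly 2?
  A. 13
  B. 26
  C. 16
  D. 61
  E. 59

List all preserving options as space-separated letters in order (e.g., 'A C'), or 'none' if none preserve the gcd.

Old gcd = 2; gcd of others (without N[2]) = 2
New gcd for candidate v: gcd(2, v). Preserves old gcd iff gcd(2, v) = 2.
  Option A: v=13, gcd(2,13)=1 -> changes
  Option B: v=26, gcd(2,26)=2 -> preserves
  Option C: v=16, gcd(2,16)=2 -> preserves
  Option D: v=61, gcd(2,61)=1 -> changes
  Option E: v=59, gcd(2,59)=1 -> changes

Answer: B C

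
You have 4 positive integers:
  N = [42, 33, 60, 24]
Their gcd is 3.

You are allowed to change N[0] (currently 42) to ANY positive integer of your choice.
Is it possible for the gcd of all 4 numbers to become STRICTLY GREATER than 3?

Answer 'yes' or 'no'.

Answer: no

Derivation:
Current gcd = 3
gcd of all OTHER numbers (without N[0]=42): gcd([33, 60, 24]) = 3
The new gcd after any change is gcd(3, new_value).
This can be at most 3.
Since 3 = old gcd 3, the gcd can only stay the same or decrease.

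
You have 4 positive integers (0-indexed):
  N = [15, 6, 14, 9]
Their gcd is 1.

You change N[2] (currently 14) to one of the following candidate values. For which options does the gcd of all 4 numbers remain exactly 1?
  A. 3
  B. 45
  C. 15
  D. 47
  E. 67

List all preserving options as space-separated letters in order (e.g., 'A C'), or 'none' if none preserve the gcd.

Answer: D E

Derivation:
Old gcd = 1; gcd of others (without N[2]) = 3
New gcd for candidate v: gcd(3, v). Preserves old gcd iff gcd(3, v) = 1.
  Option A: v=3, gcd(3,3)=3 -> changes
  Option B: v=45, gcd(3,45)=3 -> changes
  Option C: v=15, gcd(3,15)=3 -> changes
  Option D: v=47, gcd(3,47)=1 -> preserves
  Option E: v=67, gcd(3,67)=1 -> preserves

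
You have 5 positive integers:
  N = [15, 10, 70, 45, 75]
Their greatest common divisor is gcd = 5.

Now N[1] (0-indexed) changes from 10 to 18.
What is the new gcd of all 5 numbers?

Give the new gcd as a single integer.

Answer: 1

Derivation:
Numbers: [15, 10, 70, 45, 75], gcd = 5
Change: index 1, 10 -> 18
gcd of the OTHER numbers (without index 1): gcd([15, 70, 45, 75]) = 5
New gcd = gcd(g_others, new_val) = gcd(5, 18) = 1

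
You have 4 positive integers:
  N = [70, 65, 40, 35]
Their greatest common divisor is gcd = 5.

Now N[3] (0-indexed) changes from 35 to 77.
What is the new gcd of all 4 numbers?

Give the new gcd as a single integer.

Answer: 1

Derivation:
Numbers: [70, 65, 40, 35], gcd = 5
Change: index 3, 35 -> 77
gcd of the OTHER numbers (without index 3): gcd([70, 65, 40]) = 5
New gcd = gcd(g_others, new_val) = gcd(5, 77) = 1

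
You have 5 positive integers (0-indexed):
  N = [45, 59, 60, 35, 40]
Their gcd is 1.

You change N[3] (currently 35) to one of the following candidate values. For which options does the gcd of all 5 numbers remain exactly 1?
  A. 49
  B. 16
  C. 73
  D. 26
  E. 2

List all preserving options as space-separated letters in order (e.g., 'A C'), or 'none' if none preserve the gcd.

Old gcd = 1; gcd of others (without N[3]) = 1
New gcd for candidate v: gcd(1, v). Preserves old gcd iff gcd(1, v) = 1.
  Option A: v=49, gcd(1,49)=1 -> preserves
  Option B: v=16, gcd(1,16)=1 -> preserves
  Option C: v=73, gcd(1,73)=1 -> preserves
  Option D: v=26, gcd(1,26)=1 -> preserves
  Option E: v=2, gcd(1,2)=1 -> preserves

Answer: A B C D E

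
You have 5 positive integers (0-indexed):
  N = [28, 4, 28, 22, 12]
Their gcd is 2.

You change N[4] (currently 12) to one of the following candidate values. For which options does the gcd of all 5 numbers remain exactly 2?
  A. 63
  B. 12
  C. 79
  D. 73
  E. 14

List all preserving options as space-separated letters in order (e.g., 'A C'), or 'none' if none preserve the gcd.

Answer: B E

Derivation:
Old gcd = 2; gcd of others (without N[4]) = 2
New gcd for candidate v: gcd(2, v). Preserves old gcd iff gcd(2, v) = 2.
  Option A: v=63, gcd(2,63)=1 -> changes
  Option B: v=12, gcd(2,12)=2 -> preserves
  Option C: v=79, gcd(2,79)=1 -> changes
  Option D: v=73, gcd(2,73)=1 -> changes
  Option E: v=14, gcd(2,14)=2 -> preserves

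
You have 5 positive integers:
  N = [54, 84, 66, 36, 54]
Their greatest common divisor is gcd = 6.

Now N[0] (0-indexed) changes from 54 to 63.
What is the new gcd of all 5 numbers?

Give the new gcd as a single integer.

Numbers: [54, 84, 66, 36, 54], gcd = 6
Change: index 0, 54 -> 63
gcd of the OTHER numbers (without index 0): gcd([84, 66, 36, 54]) = 6
New gcd = gcd(g_others, new_val) = gcd(6, 63) = 3

Answer: 3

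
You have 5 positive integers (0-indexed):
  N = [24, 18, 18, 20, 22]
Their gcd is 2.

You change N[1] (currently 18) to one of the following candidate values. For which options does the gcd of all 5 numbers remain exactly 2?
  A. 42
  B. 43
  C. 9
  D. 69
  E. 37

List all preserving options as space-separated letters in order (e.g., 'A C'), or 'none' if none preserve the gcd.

Answer: A

Derivation:
Old gcd = 2; gcd of others (without N[1]) = 2
New gcd for candidate v: gcd(2, v). Preserves old gcd iff gcd(2, v) = 2.
  Option A: v=42, gcd(2,42)=2 -> preserves
  Option B: v=43, gcd(2,43)=1 -> changes
  Option C: v=9, gcd(2,9)=1 -> changes
  Option D: v=69, gcd(2,69)=1 -> changes
  Option E: v=37, gcd(2,37)=1 -> changes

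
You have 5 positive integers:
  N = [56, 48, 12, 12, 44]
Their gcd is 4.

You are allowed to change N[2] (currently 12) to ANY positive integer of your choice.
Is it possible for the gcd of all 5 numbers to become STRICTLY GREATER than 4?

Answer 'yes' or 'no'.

Answer: no

Derivation:
Current gcd = 4
gcd of all OTHER numbers (without N[2]=12): gcd([56, 48, 12, 44]) = 4
The new gcd after any change is gcd(4, new_value).
This can be at most 4.
Since 4 = old gcd 4, the gcd can only stay the same or decrease.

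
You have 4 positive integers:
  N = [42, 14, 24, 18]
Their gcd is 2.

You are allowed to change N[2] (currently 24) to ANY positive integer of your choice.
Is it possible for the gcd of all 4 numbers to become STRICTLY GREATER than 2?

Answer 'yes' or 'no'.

Answer: no

Derivation:
Current gcd = 2
gcd of all OTHER numbers (without N[2]=24): gcd([42, 14, 18]) = 2
The new gcd after any change is gcd(2, new_value).
This can be at most 2.
Since 2 = old gcd 2, the gcd can only stay the same or decrease.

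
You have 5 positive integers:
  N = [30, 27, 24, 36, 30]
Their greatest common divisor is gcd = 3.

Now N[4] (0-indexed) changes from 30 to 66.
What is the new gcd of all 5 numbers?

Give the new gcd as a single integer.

Numbers: [30, 27, 24, 36, 30], gcd = 3
Change: index 4, 30 -> 66
gcd of the OTHER numbers (without index 4): gcd([30, 27, 24, 36]) = 3
New gcd = gcd(g_others, new_val) = gcd(3, 66) = 3

Answer: 3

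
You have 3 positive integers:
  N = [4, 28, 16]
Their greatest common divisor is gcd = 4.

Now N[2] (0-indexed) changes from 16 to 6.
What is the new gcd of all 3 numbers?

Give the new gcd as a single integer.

Numbers: [4, 28, 16], gcd = 4
Change: index 2, 16 -> 6
gcd of the OTHER numbers (without index 2): gcd([4, 28]) = 4
New gcd = gcd(g_others, new_val) = gcd(4, 6) = 2

Answer: 2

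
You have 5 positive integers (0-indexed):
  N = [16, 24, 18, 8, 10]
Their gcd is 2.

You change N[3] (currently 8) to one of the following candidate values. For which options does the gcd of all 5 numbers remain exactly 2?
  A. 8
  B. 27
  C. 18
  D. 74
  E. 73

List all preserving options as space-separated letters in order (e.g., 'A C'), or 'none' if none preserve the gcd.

Answer: A C D

Derivation:
Old gcd = 2; gcd of others (without N[3]) = 2
New gcd for candidate v: gcd(2, v). Preserves old gcd iff gcd(2, v) = 2.
  Option A: v=8, gcd(2,8)=2 -> preserves
  Option B: v=27, gcd(2,27)=1 -> changes
  Option C: v=18, gcd(2,18)=2 -> preserves
  Option D: v=74, gcd(2,74)=2 -> preserves
  Option E: v=73, gcd(2,73)=1 -> changes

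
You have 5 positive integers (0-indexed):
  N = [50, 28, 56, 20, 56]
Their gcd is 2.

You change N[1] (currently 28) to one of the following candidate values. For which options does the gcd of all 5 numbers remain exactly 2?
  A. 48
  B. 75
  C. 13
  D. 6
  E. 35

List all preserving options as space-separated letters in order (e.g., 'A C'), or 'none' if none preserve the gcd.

Answer: A D

Derivation:
Old gcd = 2; gcd of others (without N[1]) = 2
New gcd for candidate v: gcd(2, v). Preserves old gcd iff gcd(2, v) = 2.
  Option A: v=48, gcd(2,48)=2 -> preserves
  Option B: v=75, gcd(2,75)=1 -> changes
  Option C: v=13, gcd(2,13)=1 -> changes
  Option D: v=6, gcd(2,6)=2 -> preserves
  Option E: v=35, gcd(2,35)=1 -> changes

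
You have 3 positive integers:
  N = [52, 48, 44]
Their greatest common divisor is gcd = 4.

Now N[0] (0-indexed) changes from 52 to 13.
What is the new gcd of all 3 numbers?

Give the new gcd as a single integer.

Answer: 1

Derivation:
Numbers: [52, 48, 44], gcd = 4
Change: index 0, 52 -> 13
gcd of the OTHER numbers (without index 0): gcd([48, 44]) = 4
New gcd = gcd(g_others, new_val) = gcd(4, 13) = 1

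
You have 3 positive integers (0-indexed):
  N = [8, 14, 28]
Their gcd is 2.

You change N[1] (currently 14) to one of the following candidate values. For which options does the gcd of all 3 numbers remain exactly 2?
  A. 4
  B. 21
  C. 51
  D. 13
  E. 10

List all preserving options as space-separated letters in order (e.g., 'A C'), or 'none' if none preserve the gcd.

Answer: E

Derivation:
Old gcd = 2; gcd of others (without N[1]) = 4
New gcd for candidate v: gcd(4, v). Preserves old gcd iff gcd(4, v) = 2.
  Option A: v=4, gcd(4,4)=4 -> changes
  Option B: v=21, gcd(4,21)=1 -> changes
  Option C: v=51, gcd(4,51)=1 -> changes
  Option D: v=13, gcd(4,13)=1 -> changes
  Option E: v=10, gcd(4,10)=2 -> preserves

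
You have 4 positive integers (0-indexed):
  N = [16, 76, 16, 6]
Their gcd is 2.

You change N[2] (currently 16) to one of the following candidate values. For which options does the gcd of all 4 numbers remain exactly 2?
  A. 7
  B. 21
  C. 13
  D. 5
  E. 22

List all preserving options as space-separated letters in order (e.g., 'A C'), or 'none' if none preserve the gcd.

Answer: E

Derivation:
Old gcd = 2; gcd of others (without N[2]) = 2
New gcd for candidate v: gcd(2, v). Preserves old gcd iff gcd(2, v) = 2.
  Option A: v=7, gcd(2,7)=1 -> changes
  Option B: v=21, gcd(2,21)=1 -> changes
  Option C: v=13, gcd(2,13)=1 -> changes
  Option D: v=5, gcd(2,5)=1 -> changes
  Option E: v=22, gcd(2,22)=2 -> preserves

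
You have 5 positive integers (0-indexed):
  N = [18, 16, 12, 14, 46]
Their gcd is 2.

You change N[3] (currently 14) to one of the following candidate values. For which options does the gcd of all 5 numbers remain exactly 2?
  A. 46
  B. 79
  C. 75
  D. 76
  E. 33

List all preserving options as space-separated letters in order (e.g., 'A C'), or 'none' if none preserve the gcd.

Answer: A D

Derivation:
Old gcd = 2; gcd of others (without N[3]) = 2
New gcd for candidate v: gcd(2, v). Preserves old gcd iff gcd(2, v) = 2.
  Option A: v=46, gcd(2,46)=2 -> preserves
  Option B: v=79, gcd(2,79)=1 -> changes
  Option C: v=75, gcd(2,75)=1 -> changes
  Option D: v=76, gcd(2,76)=2 -> preserves
  Option E: v=33, gcd(2,33)=1 -> changes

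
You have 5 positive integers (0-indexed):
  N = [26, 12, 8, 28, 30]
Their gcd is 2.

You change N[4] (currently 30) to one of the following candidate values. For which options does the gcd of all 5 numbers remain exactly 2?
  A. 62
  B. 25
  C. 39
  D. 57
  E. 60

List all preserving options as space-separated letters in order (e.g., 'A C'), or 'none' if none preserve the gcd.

Answer: A E

Derivation:
Old gcd = 2; gcd of others (without N[4]) = 2
New gcd for candidate v: gcd(2, v). Preserves old gcd iff gcd(2, v) = 2.
  Option A: v=62, gcd(2,62)=2 -> preserves
  Option B: v=25, gcd(2,25)=1 -> changes
  Option C: v=39, gcd(2,39)=1 -> changes
  Option D: v=57, gcd(2,57)=1 -> changes
  Option E: v=60, gcd(2,60)=2 -> preserves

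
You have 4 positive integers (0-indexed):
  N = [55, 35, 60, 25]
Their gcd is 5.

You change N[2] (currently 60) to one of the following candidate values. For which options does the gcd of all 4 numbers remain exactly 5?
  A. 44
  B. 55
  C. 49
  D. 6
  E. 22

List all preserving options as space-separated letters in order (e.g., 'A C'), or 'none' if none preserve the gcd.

Answer: B

Derivation:
Old gcd = 5; gcd of others (without N[2]) = 5
New gcd for candidate v: gcd(5, v). Preserves old gcd iff gcd(5, v) = 5.
  Option A: v=44, gcd(5,44)=1 -> changes
  Option B: v=55, gcd(5,55)=5 -> preserves
  Option C: v=49, gcd(5,49)=1 -> changes
  Option D: v=6, gcd(5,6)=1 -> changes
  Option E: v=22, gcd(5,22)=1 -> changes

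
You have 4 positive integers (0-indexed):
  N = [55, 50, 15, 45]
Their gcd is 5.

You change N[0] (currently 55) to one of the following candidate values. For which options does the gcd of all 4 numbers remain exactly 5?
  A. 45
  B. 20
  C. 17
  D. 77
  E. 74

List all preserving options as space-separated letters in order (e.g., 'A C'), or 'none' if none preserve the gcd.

Answer: A B

Derivation:
Old gcd = 5; gcd of others (without N[0]) = 5
New gcd for candidate v: gcd(5, v). Preserves old gcd iff gcd(5, v) = 5.
  Option A: v=45, gcd(5,45)=5 -> preserves
  Option B: v=20, gcd(5,20)=5 -> preserves
  Option C: v=17, gcd(5,17)=1 -> changes
  Option D: v=77, gcd(5,77)=1 -> changes
  Option E: v=74, gcd(5,74)=1 -> changes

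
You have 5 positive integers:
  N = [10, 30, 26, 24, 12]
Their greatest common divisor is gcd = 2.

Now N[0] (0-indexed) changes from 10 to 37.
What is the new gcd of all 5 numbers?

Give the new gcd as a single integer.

Numbers: [10, 30, 26, 24, 12], gcd = 2
Change: index 0, 10 -> 37
gcd of the OTHER numbers (without index 0): gcd([30, 26, 24, 12]) = 2
New gcd = gcd(g_others, new_val) = gcd(2, 37) = 1

Answer: 1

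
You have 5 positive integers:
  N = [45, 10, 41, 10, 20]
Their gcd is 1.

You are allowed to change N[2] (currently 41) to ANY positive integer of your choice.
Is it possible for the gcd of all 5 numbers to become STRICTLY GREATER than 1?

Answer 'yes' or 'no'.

Answer: yes

Derivation:
Current gcd = 1
gcd of all OTHER numbers (without N[2]=41): gcd([45, 10, 10, 20]) = 5
The new gcd after any change is gcd(5, new_value).
This can be at most 5.
Since 5 > old gcd 1, the gcd CAN increase (e.g., set N[2] = 5).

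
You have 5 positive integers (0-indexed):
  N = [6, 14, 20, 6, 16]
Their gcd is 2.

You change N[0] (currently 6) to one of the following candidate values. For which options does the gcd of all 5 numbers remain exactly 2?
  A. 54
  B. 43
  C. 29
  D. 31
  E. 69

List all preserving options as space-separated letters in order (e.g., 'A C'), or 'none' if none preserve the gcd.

Old gcd = 2; gcd of others (without N[0]) = 2
New gcd for candidate v: gcd(2, v). Preserves old gcd iff gcd(2, v) = 2.
  Option A: v=54, gcd(2,54)=2 -> preserves
  Option B: v=43, gcd(2,43)=1 -> changes
  Option C: v=29, gcd(2,29)=1 -> changes
  Option D: v=31, gcd(2,31)=1 -> changes
  Option E: v=69, gcd(2,69)=1 -> changes

Answer: A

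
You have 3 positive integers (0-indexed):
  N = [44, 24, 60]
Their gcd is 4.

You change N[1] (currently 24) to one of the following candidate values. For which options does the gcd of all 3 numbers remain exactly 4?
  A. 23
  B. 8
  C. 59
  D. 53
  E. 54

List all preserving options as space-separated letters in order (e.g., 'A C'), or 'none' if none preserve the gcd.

Answer: B

Derivation:
Old gcd = 4; gcd of others (without N[1]) = 4
New gcd for candidate v: gcd(4, v). Preserves old gcd iff gcd(4, v) = 4.
  Option A: v=23, gcd(4,23)=1 -> changes
  Option B: v=8, gcd(4,8)=4 -> preserves
  Option C: v=59, gcd(4,59)=1 -> changes
  Option D: v=53, gcd(4,53)=1 -> changes
  Option E: v=54, gcd(4,54)=2 -> changes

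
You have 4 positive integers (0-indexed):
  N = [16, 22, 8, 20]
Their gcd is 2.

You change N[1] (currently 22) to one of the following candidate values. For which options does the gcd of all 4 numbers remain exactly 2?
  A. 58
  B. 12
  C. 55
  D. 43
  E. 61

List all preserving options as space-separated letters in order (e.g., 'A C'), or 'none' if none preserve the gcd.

Old gcd = 2; gcd of others (without N[1]) = 4
New gcd for candidate v: gcd(4, v). Preserves old gcd iff gcd(4, v) = 2.
  Option A: v=58, gcd(4,58)=2 -> preserves
  Option B: v=12, gcd(4,12)=4 -> changes
  Option C: v=55, gcd(4,55)=1 -> changes
  Option D: v=43, gcd(4,43)=1 -> changes
  Option E: v=61, gcd(4,61)=1 -> changes

Answer: A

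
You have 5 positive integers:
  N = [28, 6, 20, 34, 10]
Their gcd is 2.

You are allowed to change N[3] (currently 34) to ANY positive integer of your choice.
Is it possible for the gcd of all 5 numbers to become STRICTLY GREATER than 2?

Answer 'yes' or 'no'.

Current gcd = 2
gcd of all OTHER numbers (without N[3]=34): gcd([28, 6, 20, 10]) = 2
The new gcd after any change is gcd(2, new_value).
This can be at most 2.
Since 2 = old gcd 2, the gcd can only stay the same or decrease.

Answer: no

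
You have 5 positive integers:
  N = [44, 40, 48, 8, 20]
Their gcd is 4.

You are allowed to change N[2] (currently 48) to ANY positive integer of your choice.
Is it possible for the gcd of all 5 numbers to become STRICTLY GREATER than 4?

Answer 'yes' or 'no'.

Current gcd = 4
gcd of all OTHER numbers (without N[2]=48): gcd([44, 40, 8, 20]) = 4
The new gcd after any change is gcd(4, new_value).
This can be at most 4.
Since 4 = old gcd 4, the gcd can only stay the same or decrease.

Answer: no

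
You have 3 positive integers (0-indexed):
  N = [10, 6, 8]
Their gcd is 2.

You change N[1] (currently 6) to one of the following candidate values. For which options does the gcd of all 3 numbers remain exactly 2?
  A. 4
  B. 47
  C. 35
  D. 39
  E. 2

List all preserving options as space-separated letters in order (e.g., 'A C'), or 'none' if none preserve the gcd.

Answer: A E

Derivation:
Old gcd = 2; gcd of others (without N[1]) = 2
New gcd for candidate v: gcd(2, v). Preserves old gcd iff gcd(2, v) = 2.
  Option A: v=4, gcd(2,4)=2 -> preserves
  Option B: v=47, gcd(2,47)=1 -> changes
  Option C: v=35, gcd(2,35)=1 -> changes
  Option D: v=39, gcd(2,39)=1 -> changes
  Option E: v=2, gcd(2,2)=2 -> preserves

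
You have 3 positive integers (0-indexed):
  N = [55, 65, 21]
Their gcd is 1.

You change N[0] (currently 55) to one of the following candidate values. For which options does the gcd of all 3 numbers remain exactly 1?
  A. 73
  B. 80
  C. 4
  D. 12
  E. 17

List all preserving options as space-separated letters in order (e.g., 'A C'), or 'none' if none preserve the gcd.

Old gcd = 1; gcd of others (without N[0]) = 1
New gcd for candidate v: gcd(1, v). Preserves old gcd iff gcd(1, v) = 1.
  Option A: v=73, gcd(1,73)=1 -> preserves
  Option B: v=80, gcd(1,80)=1 -> preserves
  Option C: v=4, gcd(1,4)=1 -> preserves
  Option D: v=12, gcd(1,12)=1 -> preserves
  Option E: v=17, gcd(1,17)=1 -> preserves

Answer: A B C D E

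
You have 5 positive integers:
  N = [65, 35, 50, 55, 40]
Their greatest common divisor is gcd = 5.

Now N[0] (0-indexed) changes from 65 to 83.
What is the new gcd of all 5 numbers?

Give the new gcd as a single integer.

Numbers: [65, 35, 50, 55, 40], gcd = 5
Change: index 0, 65 -> 83
gcd of the OTHER numbers (without index 0): gcd([35, 50, 55, 40]) = 5
New gcd = gcd(g_others, new_val) = gcd(5, 83) = 1

Answer: 1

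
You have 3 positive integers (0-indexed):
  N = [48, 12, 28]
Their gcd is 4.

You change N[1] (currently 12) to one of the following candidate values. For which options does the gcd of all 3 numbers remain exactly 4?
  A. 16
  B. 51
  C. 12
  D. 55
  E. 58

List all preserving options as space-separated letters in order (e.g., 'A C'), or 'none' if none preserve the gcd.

Old gcd = 4; gcd of others (without N[1]) = 4
New gcd for candidate v: gcd(4, v). Preserves old gcd iff gcd(4, v) = 4.
  Option A: v=16, gcd(4,16)=4 -> preserves
  Option B: v=51, gcd(4,51)=1 -> changes
  Option C: v=12, gcd(4,12)=4 -> preserves
  Option D: v=55, gcd(4,55)=1 -> changes
  Option E: v=58, gcd(4,58)=2 -> changes

Answer: A C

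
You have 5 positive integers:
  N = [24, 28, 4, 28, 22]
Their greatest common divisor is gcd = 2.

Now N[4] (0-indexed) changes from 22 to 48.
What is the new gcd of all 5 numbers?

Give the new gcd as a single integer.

Answer: 4

Derivation:
Numbers: [24, 28, 4, 28, 22], gcd = 2
Change: index 4, 22 -> 48
gcd of the OTHER numbers (without index 4): gcd([24, 28, 4, 28]) = 4
New gcd = gcd(g_others, new_val) = gcd(4, 48) = 4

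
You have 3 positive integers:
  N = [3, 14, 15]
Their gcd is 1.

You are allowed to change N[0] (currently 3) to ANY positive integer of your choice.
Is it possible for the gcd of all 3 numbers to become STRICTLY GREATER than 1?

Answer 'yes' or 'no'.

Answer: no

Derivation:
Current gcd = 1
gcd of all OTHER numbers (without N[0]=3): gcd([14, 15]) = 1
The new gcd after any change is gcd(1, new_value).
This can be at most 1.
Since 1 = old gcd 1, the gcd can only stay the same or decrease.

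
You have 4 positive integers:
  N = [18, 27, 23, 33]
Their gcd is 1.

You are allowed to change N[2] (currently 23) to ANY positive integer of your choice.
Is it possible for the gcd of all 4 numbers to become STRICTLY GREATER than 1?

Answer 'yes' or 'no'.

Answer: yes

Derivation:
Current gcd = 1
gcd of all OTHER numbers (without N[2]=23): gcd([18, 27, 33]) = 3
The new gcd after any change is gcd(3, new_value).
This can be at most 3.
Since 3 > old gcd 1, the gcd CAN increase (e.g., set N[2] = 3).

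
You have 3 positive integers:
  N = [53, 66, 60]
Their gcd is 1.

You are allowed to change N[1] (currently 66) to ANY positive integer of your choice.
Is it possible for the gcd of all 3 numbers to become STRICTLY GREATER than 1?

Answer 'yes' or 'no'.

Answer: no

Derivation:
Current gcd = 1
gcd of all OTHER numbers (without N[1]=66): gcd([53, 60]) = 1
The new gcd after any change is gcd(1, new_value).
This can be at most 1.
Since 1 = old gcd 1, the gcd can only stay the same or decrease.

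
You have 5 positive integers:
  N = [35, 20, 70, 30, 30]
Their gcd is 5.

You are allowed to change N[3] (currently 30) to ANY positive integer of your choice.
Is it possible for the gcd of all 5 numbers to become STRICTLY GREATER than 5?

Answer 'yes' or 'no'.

Answer: no

Derivation:
Current gcd = 5
gcd of all OTHER numbers (without N[3]=30): gcd([35, 20, 70, 30]) = 5
The new gcd after any change is gcd(5, new_value).
This can be at most 5.
Since 5 = old gcd 5, the gcd can only stay the same or decrease.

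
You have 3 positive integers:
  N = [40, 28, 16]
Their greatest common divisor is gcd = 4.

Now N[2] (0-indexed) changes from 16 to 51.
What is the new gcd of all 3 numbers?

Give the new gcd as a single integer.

Numbers: [40, 28, 16], gcd = 4
Change: index 2, 16 -> 51
gcd of the OTHER numbers (without index 2): gcd([40, 28]) = 4
New gcd = gcd(g_others, new_val) = gcd(4, 51) = 1

Answer: 1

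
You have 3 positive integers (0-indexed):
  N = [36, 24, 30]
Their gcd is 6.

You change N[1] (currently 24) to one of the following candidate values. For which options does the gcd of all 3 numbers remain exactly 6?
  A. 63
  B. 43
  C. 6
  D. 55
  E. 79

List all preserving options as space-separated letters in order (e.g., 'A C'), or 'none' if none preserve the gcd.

Old gcd = 6; gcd of others (without N[1]) = 6
New gcd for candidate v: gcd(6, v). Preserves old gcd iff gcd(6, v) = 6.
  Option A: v=63, gcd(6,63)=3 -> changes
  Option B: v=43, gcd(6,43)=1 -> changes
  Option C: v=6, gcd(6,6)=6 -> preserves
  Option D: v=55, gcd(6,55)=1 -> changes
  Option E: v=79, gcd(6,79)=1 -> changes

Answer: C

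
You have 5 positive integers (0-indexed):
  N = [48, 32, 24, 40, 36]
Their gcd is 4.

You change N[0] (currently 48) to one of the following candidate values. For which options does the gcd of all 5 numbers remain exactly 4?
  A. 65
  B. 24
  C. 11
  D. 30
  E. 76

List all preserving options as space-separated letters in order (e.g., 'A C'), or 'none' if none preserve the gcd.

Old gcd = 4; gcd of others (without N[0]) = 4
New gcd for candidate v: gcd(4, v). Preserves old gcd iff gcd(4, v) = 4.
  Option A: v=65, gcd(4,65)=1 -> changes
  Option B: v=24, gcd(4,24)=4 -> preserves
  Option C: v=11, gcd(4,11)=1 -> changes
  Option D: v=30, gcd(4,30)=2 -> changes
  Option E: v=76, gcd(4,76)=4 -> preserves

Answer: B E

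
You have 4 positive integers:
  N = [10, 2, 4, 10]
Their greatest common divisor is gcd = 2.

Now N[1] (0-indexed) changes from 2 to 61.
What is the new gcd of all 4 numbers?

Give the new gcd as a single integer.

Numbers: [10, 2, 4, 10], gcd = 2
Change: index 1, 2 -> 61
gcd of the OTHER numbers (without index 1): gcd([10, 4, 10]) = 2
New gcd = gcd(g_others, new_val) = gcd(2, 61) = 1

Answer: 1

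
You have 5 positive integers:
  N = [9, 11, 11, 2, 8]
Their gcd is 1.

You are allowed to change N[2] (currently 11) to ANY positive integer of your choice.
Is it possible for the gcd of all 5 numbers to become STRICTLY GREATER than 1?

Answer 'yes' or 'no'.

Answer: no

Derivation:
Current gcd = 1
gcd of all OTHER numbers (without N[2]=11): gcd([9, 11, 2, 8]) = 1
The new gcd after any change is gcd(1, new_value).
This can be at most 1.
Since 1 = old gcd 1, the gcd can only stay the same or decrease.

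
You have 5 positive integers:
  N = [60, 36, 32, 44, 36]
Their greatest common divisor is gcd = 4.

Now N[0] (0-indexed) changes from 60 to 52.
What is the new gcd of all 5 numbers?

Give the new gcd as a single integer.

Answer: 4

Derivation:
Numbers: [60, 36, 32, 44, 36], gcd = 4
Change: index 0, 60 -> 52
gcd of the OTHER numbers (without index 0): gcd([36, 32, 44, 36]) = 4
New gcd = gcd(g_others, new_val) = gcd(4, 52) = 4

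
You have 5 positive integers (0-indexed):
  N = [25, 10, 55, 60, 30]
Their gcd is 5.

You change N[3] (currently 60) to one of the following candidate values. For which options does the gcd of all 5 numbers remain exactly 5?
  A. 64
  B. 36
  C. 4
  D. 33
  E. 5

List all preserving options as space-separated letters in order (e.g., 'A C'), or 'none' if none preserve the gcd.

Answer: E

Derivation:
Old gcd = 5; gcd of others (without N[3]) = 5
New gcd for candidate v: gcd(5, v). Preserves old gcd iff gcd(5, v) = 5.
  Option A: v=64, gcd(5,64)=1 -> changes
  Option B: v=36, gcd(5,36)=1 -> changes
  Option C: v=4, gcd(5,4)=1 -> changes
  Option D: v=33, gcd(5,33)=1 -> changes
  Option E: v=5, gcd(5,5)=5 -> preserves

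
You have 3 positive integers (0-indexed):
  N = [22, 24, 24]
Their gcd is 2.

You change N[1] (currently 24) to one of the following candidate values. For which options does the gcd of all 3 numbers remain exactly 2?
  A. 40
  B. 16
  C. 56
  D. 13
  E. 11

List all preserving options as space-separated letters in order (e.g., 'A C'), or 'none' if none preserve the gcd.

Old gcd = 2; gcd of others (without N[1]) = 2
New gcd for candidate v: gcd(2, v). Preserves old gcd iff gcd(2, v) = 2.
  Option A: v=40, gcd(2,40)=2 -> preserves
  Option B: v=16, gcd(2,16)=2 -> preserves
  Option C: v=56, gcd(2,56)=2 -> preserves
  Option D: v=13, gcd(2,13)=1 -> changes
  Option E: v=11, gcd(2,11)=1 -> changes

Answer: A B C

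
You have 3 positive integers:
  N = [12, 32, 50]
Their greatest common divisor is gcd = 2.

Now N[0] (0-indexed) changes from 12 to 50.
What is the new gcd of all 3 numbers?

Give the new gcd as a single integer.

Answer: 2

Derivation:
Numbers: [12, 32, 50], gcd = 2
Change: index 0, 12 -> 50
gcd of the OTHER numbers (without index 0): gcd([32, 50]) = 2
New gcd = gcd(g_others, new_val) = gcd(2, 50) = 2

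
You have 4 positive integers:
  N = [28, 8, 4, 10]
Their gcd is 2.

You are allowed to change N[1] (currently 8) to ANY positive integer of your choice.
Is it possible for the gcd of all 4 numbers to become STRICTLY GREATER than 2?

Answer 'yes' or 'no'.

Current gcd = 2
gcd of all OTHER numbers (without N[1]=8): gcd([28, 4, 10]) = 2
The new gcd after any change is gcd(2, new_value).
This can be at most 2.
Since 2 = old gcd 2, the gcd can only stay the same or decrease.

Answer: no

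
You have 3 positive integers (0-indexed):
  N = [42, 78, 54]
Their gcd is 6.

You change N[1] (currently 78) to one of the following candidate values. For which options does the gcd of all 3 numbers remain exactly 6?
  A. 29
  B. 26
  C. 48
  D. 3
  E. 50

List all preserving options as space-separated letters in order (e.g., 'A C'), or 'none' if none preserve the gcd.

Answer: C

Derivation:
Old gcd = 6; gcd of others (without N[1]) = 6
New gcd for candidate v: gcd(6, v). Preserves old gcd iff gcd(6, v) = 6.
  Option A: v=29, gcd(6,29)=1 -> changes
  Option B: v=26, gcd(6,26)=2 -> changes
  Option C: v=48, gcd(6,48)=6 -> preserves
  Option D: v=3, gcd(6,3)=3 -> changes
  Option E: v=50, gcd(6,50)=2 -> changes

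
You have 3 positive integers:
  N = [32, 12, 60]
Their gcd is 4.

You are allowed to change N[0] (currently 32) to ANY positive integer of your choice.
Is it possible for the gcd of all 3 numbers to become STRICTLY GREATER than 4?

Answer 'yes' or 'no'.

Answer: yes

Derivation:
Current gcd = 4
gcd of all OTHER numbers (without N[0]=32): gcd([12, 60]) = 12
The new gcd after any change is gcd(12, new_value).
This can be at most 12.
Since 12 > old gcd 4, the gcd CAN increase (e.g., set N[0] = 12).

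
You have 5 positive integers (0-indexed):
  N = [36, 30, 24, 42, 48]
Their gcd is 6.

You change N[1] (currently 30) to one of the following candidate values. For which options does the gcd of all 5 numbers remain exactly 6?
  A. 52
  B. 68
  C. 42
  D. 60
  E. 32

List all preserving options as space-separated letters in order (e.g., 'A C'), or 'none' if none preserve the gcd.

Answer: C D

Derivation:
Old gcd = 6; gcd of others (without N[1]) = 6
New gcd for candidate v: gcd(6, v). Preserves old gcd iff gcd(6, v) = 6.
  Option A: v=52, gcd(6,52)=2 -> changes
  Option B: v=68, gcd(6,68)=2 -> changes
  Option C: v=42, gcd(6,42)=6 -> preserves
  Option D: v=60, gcd(6,60)=6 -> preserves
  Option E: v=32, gcd(6,32)=2 -> changes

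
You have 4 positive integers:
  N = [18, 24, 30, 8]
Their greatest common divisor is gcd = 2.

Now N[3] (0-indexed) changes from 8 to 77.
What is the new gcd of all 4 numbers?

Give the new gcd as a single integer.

Answer: 1

Derivation:
Numbers: [18, 24, 30, 8], gcd = 2
Change: index 3, 8 -> 77
gcd of the OTHER numbers (without index 3): gcd([18, 24, 30]) = 6
New gcd = gcd(g_others, new_val) = gcd(6, 77) = 1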